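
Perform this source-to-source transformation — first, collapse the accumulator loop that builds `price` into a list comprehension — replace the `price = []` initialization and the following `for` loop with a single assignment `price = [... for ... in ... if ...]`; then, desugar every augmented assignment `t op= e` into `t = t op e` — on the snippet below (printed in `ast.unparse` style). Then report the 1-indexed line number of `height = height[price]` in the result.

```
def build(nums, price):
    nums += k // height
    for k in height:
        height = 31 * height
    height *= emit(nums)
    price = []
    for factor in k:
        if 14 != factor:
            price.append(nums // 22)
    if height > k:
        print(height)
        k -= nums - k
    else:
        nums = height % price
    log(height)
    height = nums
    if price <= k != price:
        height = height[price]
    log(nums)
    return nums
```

Transformed code:
def build(nums, price):
    nums = nums + k // height
    for k in height:
        height = 31 * height
    height = height * emit(nums)
    price = [nums // 22 for factor in k if 14 != factor]
    if height > k:
        print(height)
        k = k - (nums - k)
    else:
        nums = height % price
    log(height)
    height = nums
    if price <= k != price:
        height = height[price]
    log(nums)
    return nums

15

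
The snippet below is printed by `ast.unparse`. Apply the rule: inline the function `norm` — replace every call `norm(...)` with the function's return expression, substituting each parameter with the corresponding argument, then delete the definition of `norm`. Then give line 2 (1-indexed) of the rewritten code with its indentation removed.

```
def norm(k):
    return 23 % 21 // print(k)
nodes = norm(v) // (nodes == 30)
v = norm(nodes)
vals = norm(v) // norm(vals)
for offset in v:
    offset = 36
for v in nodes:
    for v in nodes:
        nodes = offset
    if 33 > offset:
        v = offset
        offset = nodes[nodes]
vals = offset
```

Transformed code:
nodes = 23 % 21 // print(v) // (nodes == 30)
v = 23 % 21 // print(nodes)
vals = 23 % 21 // print(v) // (23 % 21 // print(vals))
for offset in v:
    offset = 36
for v in nodes:
    for v in nodes:
        nodes = offset
    if 33 > offset:
        v = offset
        offset = nodes[nodes]
vals = offset

v = 23 % 21 // print(nodes)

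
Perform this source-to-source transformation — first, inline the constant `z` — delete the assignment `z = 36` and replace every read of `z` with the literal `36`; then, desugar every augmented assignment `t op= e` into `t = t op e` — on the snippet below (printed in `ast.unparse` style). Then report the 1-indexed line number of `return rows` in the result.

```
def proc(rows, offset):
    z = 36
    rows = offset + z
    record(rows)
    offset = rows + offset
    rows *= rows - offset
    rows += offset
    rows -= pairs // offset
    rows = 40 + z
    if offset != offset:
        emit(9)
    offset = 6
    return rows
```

Transformed code:
def proc(rows, offset):
    rows = offset + 36
    record(rows)
    offset = rows + offset
    rows = rows * (rows - offset)
    rows = rows + offset
    rows = rows - pairs // offset
    rows = 40 + 36
    if offset != offset:
        emit(9)
    offset = 6
    return rows

12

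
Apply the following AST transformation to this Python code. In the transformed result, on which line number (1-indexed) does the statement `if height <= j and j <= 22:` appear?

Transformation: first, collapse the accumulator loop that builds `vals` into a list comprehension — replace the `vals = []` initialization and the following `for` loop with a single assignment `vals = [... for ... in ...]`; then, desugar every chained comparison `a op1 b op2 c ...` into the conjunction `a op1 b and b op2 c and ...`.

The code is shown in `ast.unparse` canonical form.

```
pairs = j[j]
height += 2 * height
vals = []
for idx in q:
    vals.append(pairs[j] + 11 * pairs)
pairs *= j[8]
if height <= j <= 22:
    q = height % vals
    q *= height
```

5

Transformed code:
pairs = j[j]
height += 2 * height
vals = [pairs[j] + 11 * pairs for idx in q]
pairs *= j[8]
if height <= j and j <= 22:
    q = height % vals
    q *= height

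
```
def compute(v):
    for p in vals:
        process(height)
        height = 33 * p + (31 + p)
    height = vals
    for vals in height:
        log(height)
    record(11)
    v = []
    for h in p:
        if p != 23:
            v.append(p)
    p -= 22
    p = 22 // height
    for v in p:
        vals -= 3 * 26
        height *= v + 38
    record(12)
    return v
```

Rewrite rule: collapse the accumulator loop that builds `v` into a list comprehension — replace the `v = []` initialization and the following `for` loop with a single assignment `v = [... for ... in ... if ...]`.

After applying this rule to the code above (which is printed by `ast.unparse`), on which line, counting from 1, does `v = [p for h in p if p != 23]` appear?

9

Transformed code:
def compute(v):
    for p in vals:
        process(height)
        height = 33 * p + (31 + p)
    height = vals
    for vals in height:
        log(height)
    record(11)
    v = [p for h in p if p != 23]
    p -= 22
    p = 22 // height
    for v in p:
        vals -= 3 * 26
        height *= v + 38
    record(12)
    return v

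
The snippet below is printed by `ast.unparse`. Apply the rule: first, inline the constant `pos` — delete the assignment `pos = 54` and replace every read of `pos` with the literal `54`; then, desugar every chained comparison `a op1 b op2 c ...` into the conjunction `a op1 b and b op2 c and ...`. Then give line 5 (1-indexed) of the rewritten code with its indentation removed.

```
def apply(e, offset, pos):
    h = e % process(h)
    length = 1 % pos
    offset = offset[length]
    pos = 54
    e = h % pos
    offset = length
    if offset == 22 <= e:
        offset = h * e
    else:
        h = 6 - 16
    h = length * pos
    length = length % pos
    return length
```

Transformed code:
def apply(e, offset, pos):
    h = e % process(h)
    length = 1 % 54
    offset = offset[length]
    e = h % 54
    offset = length
    if offset == 22 and 22 <= e:
        offset = h * e
    else:
        h = 6 - 16
    h = length * 54
    length = length % 54
    return length

e = h % 54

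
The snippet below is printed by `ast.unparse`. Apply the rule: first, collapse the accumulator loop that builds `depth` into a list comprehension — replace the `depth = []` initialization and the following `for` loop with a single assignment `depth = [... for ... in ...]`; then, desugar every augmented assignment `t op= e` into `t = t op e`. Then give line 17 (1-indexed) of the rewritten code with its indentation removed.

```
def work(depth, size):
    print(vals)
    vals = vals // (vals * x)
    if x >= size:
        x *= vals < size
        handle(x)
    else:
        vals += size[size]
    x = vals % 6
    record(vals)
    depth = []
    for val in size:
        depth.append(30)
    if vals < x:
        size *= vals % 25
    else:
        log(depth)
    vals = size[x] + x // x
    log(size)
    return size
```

log(size)

Transformed code:
def work(depth, size):
    print(vals)
    vals = vals // (vals * x)
    if x >= size:
        x = x * (vals < size)
        handle(x)
    else:
        vals = vals + size[size]
    x = vals % 6
    record(vals)
    depth = [30 for val in size]
    if vals < x:
        size = size * (vals % 25)
    else:
        log(depth)
    vals = size[x] + x // x
    log(size)
    return size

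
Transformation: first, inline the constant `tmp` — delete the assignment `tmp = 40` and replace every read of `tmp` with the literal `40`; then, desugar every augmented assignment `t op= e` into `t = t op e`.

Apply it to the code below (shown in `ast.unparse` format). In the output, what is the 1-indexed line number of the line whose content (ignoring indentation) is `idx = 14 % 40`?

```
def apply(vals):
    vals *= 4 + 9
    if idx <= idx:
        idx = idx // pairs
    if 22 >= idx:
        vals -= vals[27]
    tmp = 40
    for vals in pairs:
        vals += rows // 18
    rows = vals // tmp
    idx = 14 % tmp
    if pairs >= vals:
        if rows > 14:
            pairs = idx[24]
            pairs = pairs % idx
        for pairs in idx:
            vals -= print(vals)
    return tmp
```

10

Transformed code:
def apply(vals):
    vals = vals * (4 + 9)
    if idx <= idx:
        idx = idx // pairs
    if 22 >= idx:
        vals = vals - vals[27]
    for vals in pairs:
        vals = vals + rows // 18
    rows = vals // 40
    idx = 14 % 40
    if pairs >= vals:
        if rows > 14:
            pairs = idx[24]
            pairs = pairs % idx
        for pairs in idx:
            vals = vals - print(vals)
    return 40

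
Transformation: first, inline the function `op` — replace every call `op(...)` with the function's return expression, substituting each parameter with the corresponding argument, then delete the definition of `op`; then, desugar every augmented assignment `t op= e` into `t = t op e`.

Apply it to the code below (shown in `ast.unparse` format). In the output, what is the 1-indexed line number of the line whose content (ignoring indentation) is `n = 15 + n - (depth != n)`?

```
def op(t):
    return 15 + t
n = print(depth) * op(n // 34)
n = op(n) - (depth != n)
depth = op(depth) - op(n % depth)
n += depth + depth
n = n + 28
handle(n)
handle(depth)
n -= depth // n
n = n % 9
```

Transformed code:
n = print(depth) * (15 + n // 34)
n = 15 + n - (depth != n)
depth = 15 + depth - (15 + n % depth)
n = n + (depth + depth)
n = n + 28
handle(n)
handle(depth)
n = n - depth // n
n = n % 9

2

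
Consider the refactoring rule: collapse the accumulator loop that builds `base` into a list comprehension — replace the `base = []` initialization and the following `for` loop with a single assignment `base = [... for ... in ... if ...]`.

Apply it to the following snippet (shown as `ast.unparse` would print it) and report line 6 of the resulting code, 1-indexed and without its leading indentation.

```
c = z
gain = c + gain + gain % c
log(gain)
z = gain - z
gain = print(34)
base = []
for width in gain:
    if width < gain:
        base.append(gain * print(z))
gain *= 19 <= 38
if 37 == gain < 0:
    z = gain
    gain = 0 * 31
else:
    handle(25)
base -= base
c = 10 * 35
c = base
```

base = [gain * print(z) for width in gain if width < gain]

Transformed code:
c = z
gain = c + gain + gain % c
log(gain)
z = gain - z
gain = print(34)
base = [gain * print(z) for width in gain if width < gain]
gain *= 19 <= 38
if 37 == gain < 0:
    z = gain
    gain = 0 * 31
else:
    handle(25)
base -= base
c = 10 * 35
c = base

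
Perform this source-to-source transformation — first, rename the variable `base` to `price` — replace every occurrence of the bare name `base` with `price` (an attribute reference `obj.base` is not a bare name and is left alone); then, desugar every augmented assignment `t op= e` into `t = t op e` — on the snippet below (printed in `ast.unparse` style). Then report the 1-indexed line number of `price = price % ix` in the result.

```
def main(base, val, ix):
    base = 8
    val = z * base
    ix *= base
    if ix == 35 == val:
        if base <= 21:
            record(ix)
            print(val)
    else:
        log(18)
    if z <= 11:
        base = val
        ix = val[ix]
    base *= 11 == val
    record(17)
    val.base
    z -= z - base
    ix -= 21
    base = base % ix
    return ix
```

19

Transformed code:
def main(price, val, ix):
    price = 8
    val = z * price
    ix = ix * price
    if ix == 35 == val:
        if price <= 21:
            record(ix)
            print(val)
    else:
        log(18)
    if z <= 11:
        price = val
        ix = val[ix]
    price = price * (11 == val)
    record(17)
    val.base
    z = z - (z - price)
    ix = ix - 21
    price = price % ix
    return ix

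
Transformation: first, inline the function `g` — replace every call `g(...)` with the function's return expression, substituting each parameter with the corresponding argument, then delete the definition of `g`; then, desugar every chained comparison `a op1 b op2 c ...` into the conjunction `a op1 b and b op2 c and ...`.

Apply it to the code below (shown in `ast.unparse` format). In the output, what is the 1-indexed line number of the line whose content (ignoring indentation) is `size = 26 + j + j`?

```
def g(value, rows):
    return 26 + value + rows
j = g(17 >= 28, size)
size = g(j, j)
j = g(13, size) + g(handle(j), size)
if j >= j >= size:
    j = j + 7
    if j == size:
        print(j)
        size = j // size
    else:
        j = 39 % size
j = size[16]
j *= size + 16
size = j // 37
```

Transformed code:
j = 26 + (17 >= 28) + size
size = 26 + j + j
j = 26 + 13 + size + (26 + handle(j) + size)
if j >= j and j >= size:
    j = j + 7
    if j == size:
        print(j)
        size = j // size
    else:
        j = 39 % size
j = size[16]
j *= size + 16
size = j // 37

2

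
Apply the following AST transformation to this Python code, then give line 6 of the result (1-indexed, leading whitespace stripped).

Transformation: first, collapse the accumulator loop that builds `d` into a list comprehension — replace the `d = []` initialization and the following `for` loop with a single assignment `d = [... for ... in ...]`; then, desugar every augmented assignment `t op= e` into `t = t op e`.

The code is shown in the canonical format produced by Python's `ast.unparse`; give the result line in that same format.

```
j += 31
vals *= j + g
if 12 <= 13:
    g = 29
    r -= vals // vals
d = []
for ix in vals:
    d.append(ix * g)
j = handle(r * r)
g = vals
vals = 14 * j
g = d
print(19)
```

Transformed code:
j = j + 31
vals = vals * (j + g)
if 12 <= 13:
    g = 29
    r = r - vals // vals
d = [ix * g for ix in vals]
j = handle(r * r)
g = vals
vals = 14 * j
g = d
print(19)

d = [ix * g for ix in vals]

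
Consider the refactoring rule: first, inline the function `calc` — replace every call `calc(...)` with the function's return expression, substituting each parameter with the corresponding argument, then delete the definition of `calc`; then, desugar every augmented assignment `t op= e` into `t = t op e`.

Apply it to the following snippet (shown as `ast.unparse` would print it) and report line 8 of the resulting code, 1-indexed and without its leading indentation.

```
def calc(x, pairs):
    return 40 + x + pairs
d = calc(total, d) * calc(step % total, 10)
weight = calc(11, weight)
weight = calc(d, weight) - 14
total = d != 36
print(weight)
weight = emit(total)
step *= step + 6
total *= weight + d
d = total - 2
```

Transformed code:
d = (40 + total + d) * (40 + step % total + 10)
weight = 40 + 11 + weight
weight = 40 + d + weight - 14
total = d != 36
print(weight)
weight = emit(total)
step = step * (step + 6)
total = total * (weight + d)
d = total - 2

total = total * (weight + d)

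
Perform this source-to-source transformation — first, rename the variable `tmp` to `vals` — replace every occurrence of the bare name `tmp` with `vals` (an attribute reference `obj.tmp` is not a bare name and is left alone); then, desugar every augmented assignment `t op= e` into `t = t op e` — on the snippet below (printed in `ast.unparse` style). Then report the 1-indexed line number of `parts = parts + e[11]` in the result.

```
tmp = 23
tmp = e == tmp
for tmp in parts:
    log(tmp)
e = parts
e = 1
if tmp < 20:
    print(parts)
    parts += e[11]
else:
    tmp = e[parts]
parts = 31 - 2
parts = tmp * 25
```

9

Transformed code:
vals = 23
vals = e == vals
for vals in parts:
    log(vals)
e = parts
e = 1
if vals < 20:
    print(parts)
    parts = parts + e[11]
else:
    vals = e[parts]
parts = 31 - 2
parts = vals * 25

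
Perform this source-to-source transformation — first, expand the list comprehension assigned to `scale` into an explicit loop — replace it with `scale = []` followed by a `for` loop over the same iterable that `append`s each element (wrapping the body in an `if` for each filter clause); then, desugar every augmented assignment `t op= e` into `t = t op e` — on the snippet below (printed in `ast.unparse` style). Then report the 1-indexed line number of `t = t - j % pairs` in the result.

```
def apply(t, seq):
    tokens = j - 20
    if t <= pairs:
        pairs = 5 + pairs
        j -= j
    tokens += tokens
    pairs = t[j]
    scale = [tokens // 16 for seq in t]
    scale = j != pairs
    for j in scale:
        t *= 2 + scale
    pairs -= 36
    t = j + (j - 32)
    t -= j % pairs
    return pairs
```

Transformed code:
def apply(t, seq):
    tokens = j - 20
    if t <= pairs:
        pairs = 5 + pairs
        j = j - j
    tokens = tokens + tokens
    pairs = t[j]
    scale = []
    for seq in t:
        scale.append(tokens // 16)
    scale = j != pairs
    for j in scale:
        t = t * (2 + scale)
    pairs = pairs - 36
    t = j + (j - 32)
    t = t - j % pairs
    return pairs

16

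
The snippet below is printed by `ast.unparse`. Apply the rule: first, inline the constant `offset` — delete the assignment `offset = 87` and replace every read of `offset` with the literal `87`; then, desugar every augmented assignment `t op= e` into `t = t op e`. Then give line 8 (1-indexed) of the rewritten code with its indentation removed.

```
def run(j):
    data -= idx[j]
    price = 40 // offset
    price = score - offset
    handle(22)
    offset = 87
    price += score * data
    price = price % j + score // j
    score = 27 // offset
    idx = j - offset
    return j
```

score = 27 // 87

Transformed code:
def run(j):
    data = data - idx[j]
    price = 40 // 87
    price = score - 87
    handle(22)
    price = price + score * data
    price = price % j + score // j
    score = 27 // 87
    idx = j - 87
    return j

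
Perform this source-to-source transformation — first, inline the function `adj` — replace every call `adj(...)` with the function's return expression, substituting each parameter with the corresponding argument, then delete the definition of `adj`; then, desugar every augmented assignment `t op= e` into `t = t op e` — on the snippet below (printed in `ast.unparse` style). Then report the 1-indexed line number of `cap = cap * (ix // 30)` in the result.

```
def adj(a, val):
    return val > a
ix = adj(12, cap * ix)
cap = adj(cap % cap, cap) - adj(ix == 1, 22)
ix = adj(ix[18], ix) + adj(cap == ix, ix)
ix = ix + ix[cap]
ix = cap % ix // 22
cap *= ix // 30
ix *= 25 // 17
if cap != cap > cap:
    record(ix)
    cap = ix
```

6

Transformed code:
ix = cap * ix > 12
cap = (cap > cap % cap) - (22 > (ix == 1))
ix = (ix > ix[18]) + (ix > (cap == ix))
ix = ix + ix[cap]
ix = cap % ix // 22
cap = cap * (ix // 30)
ix = ix * (25 // 17)
if cap != cap > cap:
    record(ix)
    cap = ix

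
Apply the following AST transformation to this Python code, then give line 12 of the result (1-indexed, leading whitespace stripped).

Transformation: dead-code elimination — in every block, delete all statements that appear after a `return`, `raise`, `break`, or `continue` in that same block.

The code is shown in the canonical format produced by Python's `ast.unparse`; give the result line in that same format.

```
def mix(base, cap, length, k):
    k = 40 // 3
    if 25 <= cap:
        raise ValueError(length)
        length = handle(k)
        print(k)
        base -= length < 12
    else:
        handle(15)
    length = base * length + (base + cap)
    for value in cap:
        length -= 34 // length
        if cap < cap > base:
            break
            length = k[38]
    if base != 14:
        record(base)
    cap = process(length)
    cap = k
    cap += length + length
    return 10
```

Transformed code:
def mix(base, cap, length, k):
    k = 40 // 3
    if 25 <= cap:
        raise ValueError(length)
    else:
        handle(15)
    length = base * length + (base + cap)
    for value in cap:
        length -= 34 // length
        if cap < cap > base:
            break
    if base != 14:
        record(base)
    cap = process(length)
    cap = k
    cap += length + length
    return 10

if base != 14:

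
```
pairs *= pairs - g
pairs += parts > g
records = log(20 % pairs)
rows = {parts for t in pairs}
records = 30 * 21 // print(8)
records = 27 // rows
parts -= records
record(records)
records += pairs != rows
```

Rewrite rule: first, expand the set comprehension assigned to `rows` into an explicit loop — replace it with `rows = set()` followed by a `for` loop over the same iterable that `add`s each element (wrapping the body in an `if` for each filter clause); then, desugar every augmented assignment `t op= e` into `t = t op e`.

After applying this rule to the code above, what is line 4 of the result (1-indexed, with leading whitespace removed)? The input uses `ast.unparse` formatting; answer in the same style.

rows = set()

Transformed code:
pairs = pairs * (pairs - g)
pairs = pairs + (parts > g)
records = log(20 % pairs)
rows = set()
for t in pairs:
    rows.add(parts)
records = 30 * 21 // print(8)
records = 27 // rows
parts = parts - records
record(records)
records = records + (pairs != rows)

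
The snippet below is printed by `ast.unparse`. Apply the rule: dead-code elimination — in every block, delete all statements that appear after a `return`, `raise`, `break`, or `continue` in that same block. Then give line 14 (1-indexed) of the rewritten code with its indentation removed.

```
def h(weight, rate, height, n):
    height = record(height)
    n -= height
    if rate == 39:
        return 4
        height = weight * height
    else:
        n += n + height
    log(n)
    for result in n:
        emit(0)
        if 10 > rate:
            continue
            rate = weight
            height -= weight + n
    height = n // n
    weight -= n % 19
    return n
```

weight -= n % 19

Transformed code:
def h(weight, rate, height, n):
    height = record(height)
    n -= height
    if rate == 39:
        return 4
    else:
        n += n + height
    log(n)
    for result in n:
        emit(0)
        if 10 > rate:
            continue
    height = n // n
    weight -= n % 19
    return n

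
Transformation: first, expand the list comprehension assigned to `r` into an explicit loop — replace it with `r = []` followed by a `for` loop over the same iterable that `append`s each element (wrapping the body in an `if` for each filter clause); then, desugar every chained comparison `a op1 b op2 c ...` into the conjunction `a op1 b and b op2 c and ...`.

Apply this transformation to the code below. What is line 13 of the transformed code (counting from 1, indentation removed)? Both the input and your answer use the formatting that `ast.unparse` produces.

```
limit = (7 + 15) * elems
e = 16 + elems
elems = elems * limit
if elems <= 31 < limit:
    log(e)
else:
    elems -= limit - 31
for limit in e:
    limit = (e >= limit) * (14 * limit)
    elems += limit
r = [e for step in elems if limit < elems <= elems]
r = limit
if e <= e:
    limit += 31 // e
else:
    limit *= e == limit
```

if limit < elems and elems <= elems:

Transformed code:
limit = (7 + 15) * elems
e = 16 + elems
elems = elems * limit
if elems <= 31 and 31 < limit:
    log(e)
else:
    elems -= limit - 31
for limit in e:
    limit = (e >= limit) * (14 * limit)
    elems += limit
r = []
for step in elems:
    if limit < elems and elems <= elems:
        r.append(e)
r = limit
if e <= e:
    limit += 31 // e
else:
    limit *= e == limit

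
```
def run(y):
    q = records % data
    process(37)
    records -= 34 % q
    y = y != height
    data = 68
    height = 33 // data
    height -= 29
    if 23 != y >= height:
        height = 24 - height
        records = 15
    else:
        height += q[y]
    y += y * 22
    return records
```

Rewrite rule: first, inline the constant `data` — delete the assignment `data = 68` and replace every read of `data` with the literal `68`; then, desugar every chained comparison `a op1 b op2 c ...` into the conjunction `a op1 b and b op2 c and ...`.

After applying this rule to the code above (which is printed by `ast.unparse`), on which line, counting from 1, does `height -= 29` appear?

Transformed code:
def run(y):
    q = records % 68
    process(37)
    records -= 34 % q
    y = y != height
    height = 33 // 68
    height -= 29
    if 23 != y and y >= height:
        height = 24 - height
        records = 15
    else:
        height += q[y]
    y += y * 22
    return records

7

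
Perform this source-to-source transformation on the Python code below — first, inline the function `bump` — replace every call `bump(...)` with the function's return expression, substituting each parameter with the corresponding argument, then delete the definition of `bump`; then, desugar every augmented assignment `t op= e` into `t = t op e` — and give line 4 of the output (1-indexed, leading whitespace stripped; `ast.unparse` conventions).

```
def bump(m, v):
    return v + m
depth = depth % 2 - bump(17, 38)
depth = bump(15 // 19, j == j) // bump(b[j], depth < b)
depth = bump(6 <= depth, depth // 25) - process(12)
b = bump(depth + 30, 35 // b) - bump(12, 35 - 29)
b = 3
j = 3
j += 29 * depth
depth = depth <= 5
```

b = 35 // b + (depth + 30) - (35 - 29 + 12)

Transformed code:
depth = depth % 2 - (38 + 17)
depth = ((j == j) + 15 // 19) // ((depth < b) + b[j])
depth = depth // 25 + (6 <= depth) - process(12)
b = 35 // b + (depth + 30) - (35 - 29 + 12)
b = 3
j = 3
j = j + 29 * depth
depth = depth <= 5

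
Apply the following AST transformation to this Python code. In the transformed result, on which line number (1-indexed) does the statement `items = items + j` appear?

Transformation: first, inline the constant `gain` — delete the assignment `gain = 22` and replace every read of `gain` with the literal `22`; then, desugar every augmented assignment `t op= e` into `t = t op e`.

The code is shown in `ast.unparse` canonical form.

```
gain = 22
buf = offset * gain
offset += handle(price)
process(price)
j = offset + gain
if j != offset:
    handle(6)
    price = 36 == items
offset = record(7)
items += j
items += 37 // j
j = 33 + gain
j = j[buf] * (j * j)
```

9

Transformed code:
buf = offset * 22
offset = offset + handle(price)
process(price)
j = offset + 22
if j != offset:
    handle(6)
    price = 36 == items
offset = record(7)
items = items + j
items = items + 37 // j
j = 33 + 22
j = j[buf] * (j * j)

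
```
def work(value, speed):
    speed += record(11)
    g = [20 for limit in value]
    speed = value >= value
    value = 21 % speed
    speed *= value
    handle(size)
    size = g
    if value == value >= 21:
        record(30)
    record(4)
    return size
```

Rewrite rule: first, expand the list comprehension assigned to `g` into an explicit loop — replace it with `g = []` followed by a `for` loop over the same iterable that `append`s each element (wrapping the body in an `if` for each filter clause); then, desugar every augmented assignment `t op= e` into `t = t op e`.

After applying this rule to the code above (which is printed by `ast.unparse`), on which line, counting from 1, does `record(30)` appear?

Transformed code:
def work(value, speed):
    speed = speed + record(11)
    g = []
    for limit in value:
        g.append(20)
    speed = value >= value
    value = 21 % speed
    speed = speed * value
    handle(size)
    size = g
    if value == value >= 21:
        record(30)
    record(4)
    return size

12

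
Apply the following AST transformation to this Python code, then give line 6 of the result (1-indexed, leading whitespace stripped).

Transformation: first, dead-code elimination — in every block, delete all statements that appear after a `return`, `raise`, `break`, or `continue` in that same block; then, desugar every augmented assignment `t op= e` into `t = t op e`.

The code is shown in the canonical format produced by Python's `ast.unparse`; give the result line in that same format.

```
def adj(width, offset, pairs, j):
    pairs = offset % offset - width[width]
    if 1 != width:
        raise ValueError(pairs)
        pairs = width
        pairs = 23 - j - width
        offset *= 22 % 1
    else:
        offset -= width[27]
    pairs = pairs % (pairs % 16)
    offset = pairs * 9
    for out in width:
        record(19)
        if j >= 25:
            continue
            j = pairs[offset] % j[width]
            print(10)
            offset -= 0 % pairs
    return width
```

offset = offset - width[27]

Transformed code:
def adj(width, offset, pairs, j):
    pairs = offset % offset - width[width]
    if 1 != width:
        raise ValueError(pairs)
    else:
        offset = offset - width[27]
    pairs = pairs % (pairs % 16)
    offset = pairs * 9
    for out in width:
        record(19)
        if j >= 25:
            continue
    return width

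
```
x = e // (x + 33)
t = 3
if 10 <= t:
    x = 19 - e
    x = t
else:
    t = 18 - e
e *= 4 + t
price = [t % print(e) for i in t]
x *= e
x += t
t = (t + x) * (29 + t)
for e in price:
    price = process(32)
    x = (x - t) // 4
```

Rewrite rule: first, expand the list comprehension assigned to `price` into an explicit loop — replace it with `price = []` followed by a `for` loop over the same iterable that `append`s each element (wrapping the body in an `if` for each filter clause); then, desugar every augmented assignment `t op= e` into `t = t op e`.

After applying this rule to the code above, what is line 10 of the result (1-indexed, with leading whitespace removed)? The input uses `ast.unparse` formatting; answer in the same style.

Transformed code:
x = e // (x + 33)
t = 3
if 10 <= t:
    x = 19 - e
    x = t
else:
    t = 18 - e
e = e * (4 + t)
price = []
for i in t:
    price.append(t % print(e))
x = x * e
x = x + t
t = (t + x) * (29 + t)
for e in price:
    price = process(32)
    x = (x - t) // 4

for i in t:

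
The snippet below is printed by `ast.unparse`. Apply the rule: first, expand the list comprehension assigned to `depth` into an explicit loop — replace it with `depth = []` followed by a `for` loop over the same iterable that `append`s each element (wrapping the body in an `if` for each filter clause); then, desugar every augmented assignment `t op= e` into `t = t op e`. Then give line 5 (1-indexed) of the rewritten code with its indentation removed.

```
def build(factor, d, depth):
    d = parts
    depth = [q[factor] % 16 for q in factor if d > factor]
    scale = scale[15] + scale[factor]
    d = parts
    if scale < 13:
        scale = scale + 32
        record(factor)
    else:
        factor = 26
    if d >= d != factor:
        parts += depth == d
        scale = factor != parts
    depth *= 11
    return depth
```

Transformed code:
def build(factor, d, depth):
    d = parts
    depth = []
    for q in factor:
        if d > factor:
            depth.append(q[factor] % 16)
    scale = scale[15] + scale[factor]
    d = parts
    if scale < 13:
        scale = scale + 32
        record(factor)
    else:
        factor = 26
    if d >= d != factor:
        parts = parts + (depth == d)
        scale = factor != parts
    depth = depth * 11
    return depth

if d > factor:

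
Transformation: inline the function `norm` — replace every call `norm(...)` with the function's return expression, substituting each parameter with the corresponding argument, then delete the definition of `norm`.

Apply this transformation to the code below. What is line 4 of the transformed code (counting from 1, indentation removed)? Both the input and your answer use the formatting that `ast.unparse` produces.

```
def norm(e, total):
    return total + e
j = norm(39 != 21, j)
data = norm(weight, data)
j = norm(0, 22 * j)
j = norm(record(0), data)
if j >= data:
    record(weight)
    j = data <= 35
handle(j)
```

Transformed code:
j = j + (39 != 21)
data = data + weight
j = 22 * j + 0
j = data + record(0)
if j >= data:
    record(weight)
    j = data <= 35
handle(j)

j = data + record(0)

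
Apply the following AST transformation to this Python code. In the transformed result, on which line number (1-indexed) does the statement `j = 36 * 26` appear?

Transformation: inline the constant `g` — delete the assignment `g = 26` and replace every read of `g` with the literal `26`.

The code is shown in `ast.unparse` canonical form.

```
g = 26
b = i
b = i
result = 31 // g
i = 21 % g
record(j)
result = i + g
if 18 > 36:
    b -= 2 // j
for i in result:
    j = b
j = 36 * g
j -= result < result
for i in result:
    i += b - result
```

Transformed code:
b = i
b = i
result = 31 // 26
i = 21 % 26
record(j)
result = i + 26
if 18 > 36:
    b -= 2 // j
for i in result:
    j = b
j = 36 * 26
j -= result < result
for i in result:
    i += b - result

11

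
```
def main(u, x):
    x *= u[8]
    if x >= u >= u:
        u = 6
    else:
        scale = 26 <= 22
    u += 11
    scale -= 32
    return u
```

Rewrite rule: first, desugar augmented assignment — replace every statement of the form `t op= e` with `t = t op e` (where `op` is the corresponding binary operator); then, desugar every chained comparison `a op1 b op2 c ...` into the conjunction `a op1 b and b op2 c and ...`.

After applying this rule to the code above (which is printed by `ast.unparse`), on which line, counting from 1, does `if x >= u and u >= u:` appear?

3

Transformed code:
def main(u, x):
    x = x * u[8]
    if x >= u and u >= u:
        u = 6
    else:
        scale = 26 <= 22
    u = u + 11
    scale = scale - 32
    return u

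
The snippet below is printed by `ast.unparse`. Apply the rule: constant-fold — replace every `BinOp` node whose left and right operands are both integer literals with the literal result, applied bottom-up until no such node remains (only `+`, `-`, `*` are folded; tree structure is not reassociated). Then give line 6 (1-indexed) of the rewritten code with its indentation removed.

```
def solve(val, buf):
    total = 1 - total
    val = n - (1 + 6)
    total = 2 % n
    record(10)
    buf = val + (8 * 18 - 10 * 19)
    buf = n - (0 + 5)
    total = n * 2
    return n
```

Transformed code:
def solve(val, buf):
    total = 1 - total
    val = n - 7
    total = 2 % n
    record(10)
    buf = val + -46
    buf = n - 5
    total = n * 2
    return n

buf = val + -46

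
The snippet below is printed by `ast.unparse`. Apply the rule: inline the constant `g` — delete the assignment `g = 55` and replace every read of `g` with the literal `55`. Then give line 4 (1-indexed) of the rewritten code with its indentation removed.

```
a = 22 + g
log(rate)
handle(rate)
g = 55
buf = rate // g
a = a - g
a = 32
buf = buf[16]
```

Transformed code:
a = 22 + 55
log(rate)
handle(rate)
buf = rate // 55
a = a - 55
a = 32
buf = buf[16]

buf = rate // 55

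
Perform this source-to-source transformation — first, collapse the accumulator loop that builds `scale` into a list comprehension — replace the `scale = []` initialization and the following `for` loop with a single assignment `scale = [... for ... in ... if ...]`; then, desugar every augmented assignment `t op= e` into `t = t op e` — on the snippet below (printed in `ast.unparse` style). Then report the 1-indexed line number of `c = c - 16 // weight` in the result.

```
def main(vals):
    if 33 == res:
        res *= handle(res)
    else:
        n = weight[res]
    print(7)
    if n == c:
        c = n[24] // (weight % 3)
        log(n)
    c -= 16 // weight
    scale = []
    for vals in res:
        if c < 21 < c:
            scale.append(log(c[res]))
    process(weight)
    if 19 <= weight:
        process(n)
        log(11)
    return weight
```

10

Transformed code:
def main(vals):
    if 33 == res:
        res = res * handle(res)
    else:
        n = weight[res]
    print(7)
    if n == c:
        c = n[24] // (weight % 3)
        log(n)
    c = c - 16 // weight
    scale = [log(c[res]) for vals in res if c < 21 < c]
    process(weight)
    if 19 <= weight:
        process(n)
        log(11)
    return weight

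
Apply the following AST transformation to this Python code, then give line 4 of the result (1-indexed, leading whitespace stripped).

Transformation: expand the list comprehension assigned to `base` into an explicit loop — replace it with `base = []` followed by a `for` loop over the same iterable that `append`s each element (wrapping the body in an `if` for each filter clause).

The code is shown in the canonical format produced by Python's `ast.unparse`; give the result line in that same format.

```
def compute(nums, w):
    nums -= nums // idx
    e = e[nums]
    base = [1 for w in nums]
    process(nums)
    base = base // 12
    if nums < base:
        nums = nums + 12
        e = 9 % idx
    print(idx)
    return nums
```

Transformed code:
def compute(nums, w):
    nums -= nums // idx
    e = e[nums]
    base = []
    for w in nums:
        base.append(1)
    process(nums)
    base = base // 12
    if nums < base:
        nums = nums + 12
        e = 9 % idx
    print(idx)
    return nums

base = []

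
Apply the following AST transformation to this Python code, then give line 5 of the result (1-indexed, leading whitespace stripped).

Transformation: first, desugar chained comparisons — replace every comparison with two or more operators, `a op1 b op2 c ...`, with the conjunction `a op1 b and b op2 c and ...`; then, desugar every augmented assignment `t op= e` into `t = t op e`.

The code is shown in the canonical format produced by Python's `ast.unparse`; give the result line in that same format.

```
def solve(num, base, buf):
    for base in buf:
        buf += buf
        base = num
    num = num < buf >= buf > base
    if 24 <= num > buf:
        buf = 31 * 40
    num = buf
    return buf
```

Transformed code:
def solve(num, base, buf):
    for base in buf:
        buf = buf + buf
        base = num
    num = num < buf and buf >= buf and (buf > base)
    if 24 <= num and num > buf:
        buf = 31 * 40
    num = buf
    return buf

num = num < buf and buf >= buf and (buf > base)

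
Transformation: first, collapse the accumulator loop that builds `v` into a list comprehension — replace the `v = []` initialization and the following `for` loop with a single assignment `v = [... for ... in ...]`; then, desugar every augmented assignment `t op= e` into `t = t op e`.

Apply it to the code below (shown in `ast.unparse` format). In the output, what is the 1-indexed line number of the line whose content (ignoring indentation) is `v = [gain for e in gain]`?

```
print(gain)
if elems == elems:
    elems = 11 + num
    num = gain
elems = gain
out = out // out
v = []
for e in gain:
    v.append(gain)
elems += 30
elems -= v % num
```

7

Transformed code:
print(gain)
if elems == elems:
    elems = 11 + num
    num = gain
elems = gain
out = out // out
v = [gain for e in gain]
elems = elems + 30
elems = elems - v % num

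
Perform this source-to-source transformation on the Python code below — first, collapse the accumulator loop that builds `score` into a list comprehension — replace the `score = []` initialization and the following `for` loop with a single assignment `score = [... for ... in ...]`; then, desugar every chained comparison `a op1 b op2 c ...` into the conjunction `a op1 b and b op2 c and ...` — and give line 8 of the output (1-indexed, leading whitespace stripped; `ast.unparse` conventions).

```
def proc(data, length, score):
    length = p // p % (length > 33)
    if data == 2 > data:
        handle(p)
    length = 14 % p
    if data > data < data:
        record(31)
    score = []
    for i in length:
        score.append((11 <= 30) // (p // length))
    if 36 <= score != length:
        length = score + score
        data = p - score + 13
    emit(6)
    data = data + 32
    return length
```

Transformed code:
def proc(data, length, score):
    length = p // p % (length > 33)
    if data == 2 and 2 > data:
        handle(p)
    length = 14 % p
    if data > data and data < data:
        record(31)
    score = [(11 <= 30) // (p // length) for i in length]
    if 36 <= score and score != length:
        length = score + score
        data = p - score + 13
    emit(6)
    data = data + 32
    return length

score = [(11 <= 30) // (p // length) for i in length]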